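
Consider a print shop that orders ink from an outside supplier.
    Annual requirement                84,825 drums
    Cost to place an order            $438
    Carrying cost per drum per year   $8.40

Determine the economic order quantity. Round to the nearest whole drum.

Q* = √(2·D·S / H) = √(2·84,825·438 / 8.4) = √8,846,035.7 ≈ 2,974.23

2,974 drums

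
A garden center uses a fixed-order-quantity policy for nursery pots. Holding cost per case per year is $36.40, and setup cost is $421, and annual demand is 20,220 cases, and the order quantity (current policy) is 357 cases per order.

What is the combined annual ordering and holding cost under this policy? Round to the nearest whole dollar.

$30,342

Annual ordering cost = (D/Q)·S = (20,220/357) × 421 = $23,844.87
Annual holding cost  = (Q/2)·H = (357/2) × 36.4 = $6,497.40
Total = $23,844.87 + $6,497.40 = $30,342.27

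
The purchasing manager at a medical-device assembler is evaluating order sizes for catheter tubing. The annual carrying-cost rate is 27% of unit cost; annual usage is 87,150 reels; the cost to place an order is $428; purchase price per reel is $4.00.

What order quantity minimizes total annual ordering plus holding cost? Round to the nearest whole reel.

H = i·C = 0.27 × $4 = $1.0800 per reel-year
Optimal lot size Q* = (2 × 87,150 × $428 / $1.08)^½ ≈ 8,311.10

8,311 reels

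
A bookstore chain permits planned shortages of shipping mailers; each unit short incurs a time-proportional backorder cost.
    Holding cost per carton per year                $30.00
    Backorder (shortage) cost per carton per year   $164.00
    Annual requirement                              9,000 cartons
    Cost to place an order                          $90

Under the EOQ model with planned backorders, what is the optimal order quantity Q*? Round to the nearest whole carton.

253 cartons

Basic EOQ = √(2·9,000·90/30) = 232.379
Backorder adjustment √((H+b)/b) = √((30+164)/164) = 1.0876
Q* = 232.379 × 1.0876 ≈ 252.74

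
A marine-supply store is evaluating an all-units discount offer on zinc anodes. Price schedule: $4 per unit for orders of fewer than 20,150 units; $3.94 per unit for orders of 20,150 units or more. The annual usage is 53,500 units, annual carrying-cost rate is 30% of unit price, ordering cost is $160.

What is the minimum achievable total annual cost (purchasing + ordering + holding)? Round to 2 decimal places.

H₁ = 30%×$4 = $1.2000;  H₂ = 30%×$3.94 = $1.1820
EOQ₁ = √(2×53,500×160/1.2000) = 3,777.12  (< 20,150, feasible at tier 1)
EOQ₂ = √(2×53,500×160/1.1820) = 3,805.78  (< 20,150 → use Q = 20,150 at tier-2 price)
TC(tier 1 (EOQ₁), Q≈3,777.1) = $218,532.55
TC(tier 2, Q≈20,150.0) = $223,123.46
Minimum at tier 1 (EOQ₁): $218,532.55

$218,532.55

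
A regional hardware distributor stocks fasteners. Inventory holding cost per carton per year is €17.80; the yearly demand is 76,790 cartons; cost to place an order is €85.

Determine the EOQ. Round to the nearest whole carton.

856 cartons

Optimal lot size Q* = (2 × 76,790 × €85 / €17.8)^½ ≈ 856.38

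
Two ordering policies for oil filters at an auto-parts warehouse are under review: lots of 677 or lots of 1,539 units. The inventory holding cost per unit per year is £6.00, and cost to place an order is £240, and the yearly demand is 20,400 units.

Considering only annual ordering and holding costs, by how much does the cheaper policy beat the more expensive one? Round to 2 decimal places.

For each Q, cost = (D/Q)·S + (Q/2)·H.
TC(677) = (20,400/677)×240 + (677/2)×6 = £9,262.91
TC(1,539) = (20,400/1,539)×240 + (1,539/2)×6 = £7,798.29
Lots of 1,539 are cheaper by £1,464.62.

£1,464.62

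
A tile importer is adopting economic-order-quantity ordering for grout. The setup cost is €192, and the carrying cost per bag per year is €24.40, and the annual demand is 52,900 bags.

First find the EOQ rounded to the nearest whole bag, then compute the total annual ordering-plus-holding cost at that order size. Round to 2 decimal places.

€22,263.24

Q* = √(2·D·S / H) = √(2·52,900·192 / 24.4) = √832,524.6 ≈ 912.43 → Q = 912 bags
Annual ordering cost = (D/Q)·S = (52,900/912) × 192 = €11,136.84
Annual holding cost  = (Q/2)·H = (912/2) × 24.4 = €11,126.40
Total = €11,136.84 + €11,126.40 = €22,263.24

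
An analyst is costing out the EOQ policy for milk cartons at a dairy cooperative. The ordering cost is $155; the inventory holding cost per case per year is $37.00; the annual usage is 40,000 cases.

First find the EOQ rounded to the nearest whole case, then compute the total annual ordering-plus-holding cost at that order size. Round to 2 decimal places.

$21,419.62

Q* = √(2·D·S / H) = √(2·40,000·155 / 37) = √335,135.1 ≈ 578.91 → Q = 579 cases
Orders/yr = 40,000/579 = 69.085; ordering cost = 69.085 × $155 = $10,708.12
Average inventory = 579/2 = 289.5; holding cost = 289.5 × $37 = $10,711.50
Total = $10,708.12 + $10,711.50 = $21,419.62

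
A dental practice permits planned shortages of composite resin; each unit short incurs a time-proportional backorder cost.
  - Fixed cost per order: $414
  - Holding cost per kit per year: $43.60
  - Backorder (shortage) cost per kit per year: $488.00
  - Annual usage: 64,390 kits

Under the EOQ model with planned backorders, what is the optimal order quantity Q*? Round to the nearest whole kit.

Q* = √(2DS/H) · √((H + b)/b)
   = √(2 × 64,390 × 414 / 43.6) · √((43.6 + 488) / 488)
   = 1,105.812 × 1.0437 ≈ 1,154.15

1,154 kits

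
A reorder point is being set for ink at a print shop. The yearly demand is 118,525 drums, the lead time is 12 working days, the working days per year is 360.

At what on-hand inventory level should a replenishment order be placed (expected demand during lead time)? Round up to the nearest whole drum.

Daily demand d = 118,525 / 360 = 329.236 drums/day
Demand during lead time = 329.236 × 12 = 3,950.83
Reorder point = 3,950.83 → round up

3,951 drums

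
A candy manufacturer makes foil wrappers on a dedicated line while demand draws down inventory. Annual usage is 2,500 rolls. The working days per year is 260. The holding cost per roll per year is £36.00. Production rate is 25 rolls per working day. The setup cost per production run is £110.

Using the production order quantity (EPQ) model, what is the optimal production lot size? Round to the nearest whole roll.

158 rolls

Daily demand d = 2,500/260 = 9.615; p = 25; 1 − d/p = 0.61538
EPQ = √(2DS / (H(1 − d/p)))
    = √(2 × 2,500 × 110 / (36 × 0.61538)) ≈ 157.56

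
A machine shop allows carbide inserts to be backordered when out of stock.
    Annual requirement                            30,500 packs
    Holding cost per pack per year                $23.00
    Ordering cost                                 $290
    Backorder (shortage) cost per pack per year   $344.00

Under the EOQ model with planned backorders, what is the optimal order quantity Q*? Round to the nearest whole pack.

Q* = √(2DS/H) · √((H + b)/b)
   = √(2 × 30,500 × 290 / 23) · √((23 + 344) / 344)
   = 877.001 × 1.0329 ≈ 905.84

906 packs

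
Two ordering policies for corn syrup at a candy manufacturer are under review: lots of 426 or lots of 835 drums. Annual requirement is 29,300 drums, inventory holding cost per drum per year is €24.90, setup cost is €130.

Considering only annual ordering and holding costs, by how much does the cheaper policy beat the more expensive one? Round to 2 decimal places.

Annual cost at Q: ordering D·S/Q plus holding Q·H/2.
TC(426) = (29,300/426)×130 + (426/2)×24.9 = €14,245.01
TC(835) = (29,300/835)×130 + (835/2)×24.9 = €14,957.43
Cheaper: Q = 426.  Difference = €712.41

€712.41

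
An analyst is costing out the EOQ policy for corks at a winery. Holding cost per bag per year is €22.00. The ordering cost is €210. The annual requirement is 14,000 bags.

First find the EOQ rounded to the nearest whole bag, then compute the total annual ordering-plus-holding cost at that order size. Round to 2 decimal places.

€11,373.65

EOQ = √(2DS/H) = √(2 × 14,000 × 210 / 22)
    = √(267,272.73) ≈ 516.98 → Q = 517 bags
Annual ordering cost = (D/Q)·S = (14,000/517) × 210 = €5,686.65
Annual holding cost  = (Q/2)·H = (517/2) × 22 = €5,687.00
Total = €5,686.65 + €5,687.00 = €11,373.65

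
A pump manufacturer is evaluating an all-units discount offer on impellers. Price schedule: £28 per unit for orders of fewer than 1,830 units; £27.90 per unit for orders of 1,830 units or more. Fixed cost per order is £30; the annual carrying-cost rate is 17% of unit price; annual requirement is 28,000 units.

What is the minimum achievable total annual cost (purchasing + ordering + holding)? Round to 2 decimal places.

H₁ = 17%×£28 = £4.7600;  H₂ = 17%×£27.90 = £4.7430
EOQ₁ = √(2×28,000×30/4.7600) = 594.09  (< 1,830, feasible at tier 1)
EOQ₂ = √(2×28,000×30/4.7430) = 595.15  (< 1,830 → use Q = 1,830 at tier-2 price)
TC(tier 1 (EOQ₁), Q≈594.1) = £786,827.86
TC(tier 2, Q≈1,830.0) = £785,998.86
Minimum at tier 2: £785,998.86

£785,998.86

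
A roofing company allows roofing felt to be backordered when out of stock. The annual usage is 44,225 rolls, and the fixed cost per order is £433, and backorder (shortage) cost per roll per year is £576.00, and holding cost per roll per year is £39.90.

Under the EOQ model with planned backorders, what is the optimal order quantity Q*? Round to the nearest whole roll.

1,013 rolls

Basic EOQ = √(2·44,225·433/39.9) = 979.730
Backorder adjustment √((H+b)/b) = √((39.9+576)/576) = 1.0341
Q* = 979.730 × 1.0341 ≈ 1,013.10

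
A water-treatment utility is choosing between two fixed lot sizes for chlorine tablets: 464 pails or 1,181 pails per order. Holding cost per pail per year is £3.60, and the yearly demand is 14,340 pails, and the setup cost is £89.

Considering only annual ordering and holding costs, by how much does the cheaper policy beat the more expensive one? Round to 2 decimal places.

TC(Q) = (D/Q)S + (Q/2)H
TC(464) = (14,340/464)×89 + (464/2)×3.6 = £3,585.76
TC(1,181) = (14,340/1,181)×89 + (1,181/2)×3.6 = £3,206.46
|ΔTC| = |£3,585.76 − £3,206.46| = £379.30

£379.30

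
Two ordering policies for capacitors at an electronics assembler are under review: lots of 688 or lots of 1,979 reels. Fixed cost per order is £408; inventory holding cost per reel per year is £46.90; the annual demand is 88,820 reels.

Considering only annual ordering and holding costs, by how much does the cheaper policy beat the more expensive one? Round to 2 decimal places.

£4,086.82

TC(Q) = (D/Q)S + (Q/2)H
TC(688) = (88,820/688)×408 + (688/2)×46.9 = £68,805.93
TC(1,979) = (88,820/1,979)×408 + (1,979/2)×46.9 = £64,719.10
Lots of 1,979 are cheaper by £4,086.82.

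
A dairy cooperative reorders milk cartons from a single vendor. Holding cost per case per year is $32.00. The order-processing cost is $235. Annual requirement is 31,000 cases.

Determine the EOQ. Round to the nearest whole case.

2DS/H = 2·31,000·235/32 = 455,312.50
EOQ = √455,312.50 ≈ 674.77

675 cases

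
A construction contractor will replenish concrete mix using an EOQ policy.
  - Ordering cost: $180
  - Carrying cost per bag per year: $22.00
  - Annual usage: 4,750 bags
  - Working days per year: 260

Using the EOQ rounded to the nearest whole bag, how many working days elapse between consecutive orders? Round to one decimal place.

Q* = √(2·D·S / H) = √(2·4,750·180 / 22) = √77,727.3 ≈ 278.80 → Q = 279 bags
Days between orders = 260 / (D/Q) = 260 / 17.025 ≈ 15.272

15.3 days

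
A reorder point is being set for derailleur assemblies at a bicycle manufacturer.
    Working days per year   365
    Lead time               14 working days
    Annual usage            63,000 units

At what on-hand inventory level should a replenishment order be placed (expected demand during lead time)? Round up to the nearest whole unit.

Daily demand d = 63,000 / 365 = 172.603 units/day
Demand during lead time = 172.603 × 14 = 2,416.44
Reorder point = 2,416.44 → round up

2,417 units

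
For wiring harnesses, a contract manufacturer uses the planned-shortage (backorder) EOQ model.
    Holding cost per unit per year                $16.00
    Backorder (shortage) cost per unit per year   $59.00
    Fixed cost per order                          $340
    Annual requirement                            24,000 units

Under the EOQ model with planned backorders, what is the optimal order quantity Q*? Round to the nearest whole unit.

Basic EOQ = √(2·24,000·340/16) = 1,009.950
Backorder adjustment √((H+b)/b) = √((16+59)/59) = 1.1275
Q* = 1,009.950 × 1.1275 ≈ 1,138.69

1,139 units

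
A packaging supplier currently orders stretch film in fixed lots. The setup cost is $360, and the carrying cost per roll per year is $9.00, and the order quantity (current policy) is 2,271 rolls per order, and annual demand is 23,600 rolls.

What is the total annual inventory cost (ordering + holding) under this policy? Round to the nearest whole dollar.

$13,961

Ordering: D/Q × S = 23,600/2,271 × $360 = $3,741.08
Holding:  Q/2 × H = 2,271/2 × $9 = $10,219.50
Total = $3,741.08 + $10,219.50 = $13,960.58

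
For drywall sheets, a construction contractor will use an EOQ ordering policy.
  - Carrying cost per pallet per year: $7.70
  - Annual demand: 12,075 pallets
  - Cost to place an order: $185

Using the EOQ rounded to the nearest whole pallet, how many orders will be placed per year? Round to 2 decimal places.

2DS/H = 2·12,075·185/7.7 = 580,227.27
EOQ = √580,227.27 ≈ 761.73 → Q = 762
N = D/Q = 12,075/762 ≈ 15.846 orders/yr

15.85 orders per year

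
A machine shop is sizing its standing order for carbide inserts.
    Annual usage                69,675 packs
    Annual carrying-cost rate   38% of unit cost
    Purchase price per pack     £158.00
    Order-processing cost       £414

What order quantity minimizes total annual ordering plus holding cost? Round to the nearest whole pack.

Carrying cost H = £158 × 38% = £60.0400/pack/yr
2DS/H = 2·69,675·414/60.04 = 960,874.42
EOQ = √960,874.42 ≈ 980.24

980 packs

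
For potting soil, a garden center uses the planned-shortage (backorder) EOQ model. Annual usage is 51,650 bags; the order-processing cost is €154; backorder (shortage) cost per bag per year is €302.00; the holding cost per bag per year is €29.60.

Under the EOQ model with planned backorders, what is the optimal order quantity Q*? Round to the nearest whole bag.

Q* = √(2DS/H) · √((H + b)/b)
   = √(2 × 51,650 × 154 / 29.6) · √((29.6 + 302) / 302)
   = 733.102 × 1.0479 ≈ 768.19

768 bags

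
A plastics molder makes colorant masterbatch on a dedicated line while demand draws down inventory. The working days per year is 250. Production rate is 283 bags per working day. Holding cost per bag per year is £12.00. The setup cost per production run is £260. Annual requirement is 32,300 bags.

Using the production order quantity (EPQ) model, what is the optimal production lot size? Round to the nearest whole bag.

Daily demand d = 32,300/250 = 129.200; p = 283; 1 − d/p = 0.54346
EPQ = √(2DS / (H(1 − d/p)))
    = √(2 × 32,300 × 260 / (12 × 0.54346)) ≈ 1,604.82

1,605 bags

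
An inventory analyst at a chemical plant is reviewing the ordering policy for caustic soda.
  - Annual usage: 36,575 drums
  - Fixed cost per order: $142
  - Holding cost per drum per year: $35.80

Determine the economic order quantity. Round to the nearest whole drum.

539 drums

Q* = √(2·D·S / H) = √(2·36,575·142 / 35.8) = √290,148.0 ≈ 538.65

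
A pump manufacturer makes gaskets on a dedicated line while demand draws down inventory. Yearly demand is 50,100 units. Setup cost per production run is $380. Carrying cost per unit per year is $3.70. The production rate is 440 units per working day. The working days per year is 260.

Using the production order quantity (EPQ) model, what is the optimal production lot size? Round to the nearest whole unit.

Daily demand d = 50,100/260 = 192.692; p = 440; 1 − d/p = 0.56206
EPQ = √(2DS / (H(1 − d/p)))
    = √(2 × 50,100 × 380 / (3.7 × 0.56206)) ≈ 4,278.90

4,279 units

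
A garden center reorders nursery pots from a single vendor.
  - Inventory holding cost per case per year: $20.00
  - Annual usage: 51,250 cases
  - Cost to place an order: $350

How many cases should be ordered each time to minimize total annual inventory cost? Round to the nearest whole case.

1,339 cases

Q* = √(2·D·S / H) = √(2·51,250·350 / 20) = √1,793,750.0 ≈ 1,339.31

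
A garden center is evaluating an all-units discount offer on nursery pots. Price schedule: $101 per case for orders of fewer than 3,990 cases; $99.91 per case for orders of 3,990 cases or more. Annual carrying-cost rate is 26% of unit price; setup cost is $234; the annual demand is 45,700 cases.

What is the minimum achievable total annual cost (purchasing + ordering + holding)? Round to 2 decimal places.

$4,620,390.47

H₁ = 26%×$101 = $26.2600;  H₂ = 26%×$99.91 = $25.9766
EOQ₁ = √(2×45,700×234/26.2600) = 902.47  (< 3,990, feasible at tier 1)
EOQ₂ = √(2×45,700×234/25.9766) = 907.38  (< 3,990 → use Q = 3,990 at tier-2 price)
TC(tier 1 (EOQ₁), Q≈902.5) = $4,639,398.91
TC(tier 2, Q≈3,990.0) = $4,620,390.47
Minimum at tier 2: $4,620,390.47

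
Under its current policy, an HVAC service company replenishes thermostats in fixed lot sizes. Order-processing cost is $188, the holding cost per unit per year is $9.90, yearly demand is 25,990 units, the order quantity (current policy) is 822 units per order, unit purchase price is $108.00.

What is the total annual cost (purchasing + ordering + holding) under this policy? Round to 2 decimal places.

$2,816,933.08

Ordering: D/Q × S = 25,990/822 × $188 = $5,944.18
Holding:  Q/2 × H = 822/2 × $9.9 = $4,068.90
Purchase cost = D·C = 25,990 × 108 = $2,806,920.00
Total = $5,944.18 + $4,068.90 + $2,806,920.00 = $2,816,933.08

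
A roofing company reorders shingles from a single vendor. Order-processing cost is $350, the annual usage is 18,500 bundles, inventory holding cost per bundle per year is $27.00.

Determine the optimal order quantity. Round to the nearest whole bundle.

693 bundles

2DS/H = 2·18,500·350/27 = 479,629.63
EOQ = √479,629.63 ≈ 692.55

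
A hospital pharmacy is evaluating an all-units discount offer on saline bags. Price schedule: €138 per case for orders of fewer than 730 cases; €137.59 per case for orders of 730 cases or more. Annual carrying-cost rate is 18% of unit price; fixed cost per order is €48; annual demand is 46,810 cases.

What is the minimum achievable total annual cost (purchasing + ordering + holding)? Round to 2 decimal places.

€6,452,705.48

H₁ = 18%×€138 = €24.8400;  H₂ = 18%×€137.59 = €24.7662
EOQ₁ = √(2×46,810×48/24.8400) = 425.33  (< 730, feasible at tier 1)
EOQ₂ = √(2×46,810×48/24.7662) = 425.97  (< 730 → use Q = 730 at tier-2 price)
TC(tier 1 (EOQ₁), Q≈425.3) = €6,470,345.27
TC(tier 2, Q≈730.0) = €6,452,705.48
Minimum at tier 2: €6,452,705.48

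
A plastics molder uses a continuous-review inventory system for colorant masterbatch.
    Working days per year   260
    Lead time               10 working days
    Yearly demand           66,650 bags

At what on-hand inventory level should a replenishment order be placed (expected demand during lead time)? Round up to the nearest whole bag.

Daily demand d = 66,650 / 260 = 256.346 bags/day
Demand during lead time = 256.346 × 10 = 2,563.46
Reorder point = 2,563.46 → round up

2,564 bags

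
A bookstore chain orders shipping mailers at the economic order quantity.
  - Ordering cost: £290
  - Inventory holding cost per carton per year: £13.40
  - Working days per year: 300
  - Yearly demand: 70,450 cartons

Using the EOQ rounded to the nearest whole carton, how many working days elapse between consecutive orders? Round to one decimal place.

2DS/H = 2·70,450·290/13.4 = 3,049,328.36
EOQ = √3,049,328.36 ≈ 1,746.23 → Q = 1,746 cartons
T = Q/D × 300 days = 1,746/70,450 × 300 = 7.435 days

7.4 days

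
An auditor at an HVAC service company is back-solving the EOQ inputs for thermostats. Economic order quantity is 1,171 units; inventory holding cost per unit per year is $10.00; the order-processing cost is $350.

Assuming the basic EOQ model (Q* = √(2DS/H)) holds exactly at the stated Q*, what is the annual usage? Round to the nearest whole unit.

19,589 units per year

Since Q* = (2DS/H)^½, squaring gives Q*²·H = 2DS.
D = Q²H / (2S) = 1,171² × 10 / (2 × 350) = 19,589.16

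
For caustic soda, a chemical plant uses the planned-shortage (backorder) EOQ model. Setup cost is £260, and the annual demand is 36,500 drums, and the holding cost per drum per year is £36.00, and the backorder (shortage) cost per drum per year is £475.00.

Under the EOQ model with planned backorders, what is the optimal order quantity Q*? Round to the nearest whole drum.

Q* = √(2DS/H) · √((H + b)/b)
   = √(2 × 36,500 × 260 / 36) · √((36 + 475) / 475)
   = 726.101 × 1.0372 ≈ 753.11

753 drums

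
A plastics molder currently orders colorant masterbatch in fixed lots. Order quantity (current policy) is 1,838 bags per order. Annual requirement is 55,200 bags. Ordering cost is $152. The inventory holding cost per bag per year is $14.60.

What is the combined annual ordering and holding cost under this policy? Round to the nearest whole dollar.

Orders/yr = 55,200/1,838 = 30.033; ordering cost = 30.033 × $152 = $4,564.96
Average inventory = 1,838/2 = 919; holding cost = 919 × $14.6 = $13,417.40
Total = $4,564.96 + $13,417.40 = $17,982.36

$17,982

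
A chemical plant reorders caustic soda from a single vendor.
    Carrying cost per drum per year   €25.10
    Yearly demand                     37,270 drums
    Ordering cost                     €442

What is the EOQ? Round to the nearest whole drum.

Optimal lot size Q* = (2 × 37,270 × €442 / €25.1)^½ ≈ 1,145.69

1,146 drums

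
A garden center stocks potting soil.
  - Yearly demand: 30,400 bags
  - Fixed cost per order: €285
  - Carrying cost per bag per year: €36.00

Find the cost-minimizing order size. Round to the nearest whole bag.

2DS/H = 2·30,400·285/36 = 481,333.33
EOQ = √481,333.33 ≈ 693.78

694 bags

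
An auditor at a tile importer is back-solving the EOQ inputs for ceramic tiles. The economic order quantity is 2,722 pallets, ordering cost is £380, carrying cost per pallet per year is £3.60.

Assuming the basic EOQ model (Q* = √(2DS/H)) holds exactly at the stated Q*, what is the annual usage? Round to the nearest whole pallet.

EOQ relation: Q² = 2DS/H, so rearrange for the unknown.
D = Q²H / (2S) = 2,722² × 3.6 / (2 × 380) = 35,096.61

35,097 pallets per year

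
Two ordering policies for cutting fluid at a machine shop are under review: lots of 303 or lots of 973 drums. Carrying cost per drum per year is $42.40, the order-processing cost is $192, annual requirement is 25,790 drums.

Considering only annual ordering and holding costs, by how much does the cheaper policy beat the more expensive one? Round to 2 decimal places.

$2,950.91

Annual cost at Q: ordering D·S/Q plus holding Q·H/2.
TC(303) = (25,790/303)×192 + (303/2)×42.4 = $22,765.78
TC(973) = (25,790/973)×192 + (973/2)×42.4 = $25,716.69
Cheaper: Q = 303.  Difference = $2,950.91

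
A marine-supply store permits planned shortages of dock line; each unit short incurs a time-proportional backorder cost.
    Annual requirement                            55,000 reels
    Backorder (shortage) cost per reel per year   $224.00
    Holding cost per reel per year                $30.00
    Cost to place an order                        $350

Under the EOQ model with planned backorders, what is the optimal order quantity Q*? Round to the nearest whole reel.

1,206 reels

Q* = √(2DS/H) · √((H + b)/b)
   = √(2 × 55,000 × 350 / 30) · √((30 + 224) / 224)
   = 1,132.843 × 1.0649 ≈ 1,206.32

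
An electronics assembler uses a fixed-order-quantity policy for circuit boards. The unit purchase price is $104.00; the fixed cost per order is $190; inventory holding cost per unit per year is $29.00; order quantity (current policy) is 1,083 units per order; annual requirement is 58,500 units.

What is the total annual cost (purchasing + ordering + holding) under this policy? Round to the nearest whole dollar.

$6,109,967

Annual ordering cost = (D/Q)·S = (58,500/1,083) × 190 = $10,263.16
Annual holding cost  = (Q/2)·H = (1,083/2) × 29 = $15,703.50
Purchase cost = D·C = 58,500 × 104 = $6,084,000.00
Total = $10,263.16 + $15,703.50 + $6,084,000.00 = $6,109,966.66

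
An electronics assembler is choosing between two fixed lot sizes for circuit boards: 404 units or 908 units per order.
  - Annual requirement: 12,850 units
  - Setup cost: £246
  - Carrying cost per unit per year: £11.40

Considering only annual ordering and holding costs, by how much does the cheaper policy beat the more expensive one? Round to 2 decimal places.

For each Q, cost = (D/Q)·S + (Q/2)·H.
TC(404) = (12,850/404)×246 + (404/2)×11.4 = £10,127.30
TC(908) = (12,850/908)×246 + (908/2)×11.4 = £8,656.99
Lots of 908 are cheaper by £1,470.32.

£1,470.32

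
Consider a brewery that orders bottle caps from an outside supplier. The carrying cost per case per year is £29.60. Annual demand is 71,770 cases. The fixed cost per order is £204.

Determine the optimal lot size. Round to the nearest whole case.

995 cases

2DS/H = 2·71,770·204/29.6 = 989,262.16
EOQ = √989,262.16 ≈ 994.62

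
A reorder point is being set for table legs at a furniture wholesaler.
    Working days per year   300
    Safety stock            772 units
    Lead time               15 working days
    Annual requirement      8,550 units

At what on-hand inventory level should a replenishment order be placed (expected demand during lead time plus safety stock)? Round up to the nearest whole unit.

1,200 units

Daily demand d = 8,550 / 300 = 28.500 units/day
Demand during lead time = 28.500 × 15 = 427.50
Reorder point = 427.50 + 772 = 1,199.50 → round up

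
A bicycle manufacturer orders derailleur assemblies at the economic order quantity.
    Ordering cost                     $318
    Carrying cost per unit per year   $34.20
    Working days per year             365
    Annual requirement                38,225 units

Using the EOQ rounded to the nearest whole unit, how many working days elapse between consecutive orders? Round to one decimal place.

8.0 days

EOQ = √(2DS/H) = √(2 × 38,225 × 318 / 34.2)
    = √(710,850.88) ≈ 843.12 → Q = 843 units
Days between orders = 365 / (D/Q) = 365 / 45.344 ≈ 8.050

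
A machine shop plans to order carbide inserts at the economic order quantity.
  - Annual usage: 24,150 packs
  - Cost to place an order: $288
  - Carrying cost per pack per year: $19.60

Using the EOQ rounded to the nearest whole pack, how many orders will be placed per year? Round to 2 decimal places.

2DS/H = 2·24,150·288/19.6 = 709,714.29
EOQ = √709,714.29 ≈ 842.45 → Q = 842
Orders per year = D/Q = 24,150 / 842 = 28.682

28.68 orders per year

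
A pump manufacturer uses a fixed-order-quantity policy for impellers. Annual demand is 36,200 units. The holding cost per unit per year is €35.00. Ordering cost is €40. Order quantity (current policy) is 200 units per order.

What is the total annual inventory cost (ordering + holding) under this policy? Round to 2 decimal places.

Annual ordering cost = (D/Q)·S = (36,200/200) × 40 = €7,240.00
Annual holding cost  = (Q/2)·H = (200/2) × 35 = €3,500.00
Total = €7,240.00 + €3,500.00 = €10,740.00

€10,740.00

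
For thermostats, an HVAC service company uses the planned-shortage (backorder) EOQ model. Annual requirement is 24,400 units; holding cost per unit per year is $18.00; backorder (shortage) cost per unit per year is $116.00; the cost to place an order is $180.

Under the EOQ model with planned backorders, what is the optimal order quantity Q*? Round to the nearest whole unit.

751 units

Q* = √(2DS/H) · √((H + b)/b)
   = √(2 × 24,400 × 180 / 18) · √((18 + 116) / 116)
   = 698.570 × 1.0748 ≈ 750.82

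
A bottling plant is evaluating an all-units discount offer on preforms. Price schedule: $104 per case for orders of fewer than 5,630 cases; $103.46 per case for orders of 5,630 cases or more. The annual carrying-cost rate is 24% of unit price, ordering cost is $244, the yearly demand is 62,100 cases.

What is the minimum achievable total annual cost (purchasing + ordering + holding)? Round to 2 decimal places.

$6,485,902.87

H₁ = 24%×$104 = $24.9600;  H₂ = 24%×$103.46 = $24.8304
EOQ₁ = √(2×62,100×244/24.9600) = 1,101.88  (< 5,630, feasible at tier 1)
EOQ₂ = √(2×62,100×244/24.8304) = 1,104.75  (< 5,630 → use Q = 5,630 at tier-2 price)
TC(tier 1 (EOQ₁), Q≈1,101.9) = $6,485,902.87
TC(tier 2, Q≈5,630.0) = $6,497,454.94
Minimum at tier 1 (EOQ₁): $6,485,902.87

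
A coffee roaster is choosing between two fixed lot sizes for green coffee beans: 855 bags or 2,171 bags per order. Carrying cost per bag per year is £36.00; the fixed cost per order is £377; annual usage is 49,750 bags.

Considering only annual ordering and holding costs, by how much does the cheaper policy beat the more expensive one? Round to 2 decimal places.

£10,390.67

For each Q, cost = (D/Q)·S + (Q/2)·H.
TC(855) = (49,750/855)×377 + (855/2)×36 = £37,326.55
TC(2,171) = (49,750/2,171)×377 + (2,171/2)×36 = £47,717.22
Lots of 855 are cheaper by £10,390.67.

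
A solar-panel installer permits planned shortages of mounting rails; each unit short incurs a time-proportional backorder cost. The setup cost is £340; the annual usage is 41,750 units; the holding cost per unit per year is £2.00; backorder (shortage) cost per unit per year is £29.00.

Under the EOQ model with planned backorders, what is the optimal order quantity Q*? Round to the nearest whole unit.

3,895 units

Q* = √(2DS/H) · √((H + b)/b)
   = √(2 × 41,750 × 340 / 2) · √((2 + 29) / 29)
   = 3,767.625 × 1.0339 ≈ 3,895.38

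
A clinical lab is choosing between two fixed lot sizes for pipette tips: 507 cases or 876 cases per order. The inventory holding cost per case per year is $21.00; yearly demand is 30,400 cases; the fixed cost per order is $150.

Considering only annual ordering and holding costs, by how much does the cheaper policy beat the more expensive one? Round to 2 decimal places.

$85.90

TC(Q) = (D/Q)S + (Q/2)H
TC(507) = (30,400/507)×150 + (507/2)×21 = $14,317.58
TC(876) = (30,400/876)×150 + (876/2)×21 = $14,403.48
|ΔTC| = |$14,317.58 − $14,403.48| = $85.90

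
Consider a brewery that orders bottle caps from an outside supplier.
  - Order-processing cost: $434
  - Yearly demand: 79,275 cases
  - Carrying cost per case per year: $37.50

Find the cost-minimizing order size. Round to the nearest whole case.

1,355 cases

Optimal lot size Q* = (2 × 79,275 × $434 / $37.5)^½ ≈ 1,354.60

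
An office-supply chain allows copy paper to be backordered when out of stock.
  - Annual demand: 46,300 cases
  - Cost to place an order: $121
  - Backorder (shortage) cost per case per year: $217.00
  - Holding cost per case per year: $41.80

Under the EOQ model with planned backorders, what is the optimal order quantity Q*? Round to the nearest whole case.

565 cases

Q* = √(2DS/H) · √((H + b)/b)
   = √(2 × 46,300 × 121 / 41.8) · √((41.8 + 217) / 217)
   = 517.738 × 1.0921 ≈ 565.41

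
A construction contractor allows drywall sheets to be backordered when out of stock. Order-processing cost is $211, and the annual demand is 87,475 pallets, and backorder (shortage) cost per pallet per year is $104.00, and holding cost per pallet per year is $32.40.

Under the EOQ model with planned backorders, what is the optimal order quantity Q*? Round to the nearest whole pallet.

1,222 pallets

Basic EOQ = √(2·87,475·211/32.4) = 1,067.396
Backorder adjustment √((H+b)/b) = √((32.4+104)/104) = 1.1452
Q* = 1,067.396 × 1.1452 ≈ 1,222.41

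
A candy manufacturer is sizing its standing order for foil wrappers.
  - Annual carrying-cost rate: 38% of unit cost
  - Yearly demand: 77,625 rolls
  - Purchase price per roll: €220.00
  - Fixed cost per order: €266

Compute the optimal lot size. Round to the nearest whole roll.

H = i·C = 0.38 × €220 = €83.6000 per roll-year
Optimal lot size Q* = (2 × 77,625 × €266 / €83.6)^½ ≈ 702.84

703 rolls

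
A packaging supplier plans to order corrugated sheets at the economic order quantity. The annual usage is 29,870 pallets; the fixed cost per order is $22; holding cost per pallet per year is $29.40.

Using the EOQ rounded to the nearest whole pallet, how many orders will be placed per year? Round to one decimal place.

2DS/H = 2·29,870·22/29.4 = 44,703.40
EOQ = √44,703.40 ≈ 211.43 → Q = 211
N = D/Q = 29,870/211 ≈ 141.564 orders/yr

141.6 orders per year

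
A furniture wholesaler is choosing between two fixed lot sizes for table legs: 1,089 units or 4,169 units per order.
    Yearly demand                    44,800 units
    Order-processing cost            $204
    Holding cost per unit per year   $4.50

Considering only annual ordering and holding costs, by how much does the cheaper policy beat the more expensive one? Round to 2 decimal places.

TC(Q) = (D/Q)S + (Q/2)H
TC(1,089) = (44,800/1,089)×204 + (1,089/2)×4.5 = $10,842.54
TC(4,169) = (44,800/4,169)×204 + (4,169/2)×4.5 = $11,572.43
Cheaper: Q = 1,089.  Difference = $729.89

$729.89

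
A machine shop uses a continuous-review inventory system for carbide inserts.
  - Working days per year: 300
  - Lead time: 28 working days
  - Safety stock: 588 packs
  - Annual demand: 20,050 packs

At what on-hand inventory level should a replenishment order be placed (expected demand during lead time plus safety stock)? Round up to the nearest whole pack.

Daily demand d = 20,050 / 300 = 66.833 packs/day
Demand during lead time = 66.833 × 28 = 1,871.33
Reorder point = 1,871.33 + 588 = 2,459.33 → round up

2,460 packs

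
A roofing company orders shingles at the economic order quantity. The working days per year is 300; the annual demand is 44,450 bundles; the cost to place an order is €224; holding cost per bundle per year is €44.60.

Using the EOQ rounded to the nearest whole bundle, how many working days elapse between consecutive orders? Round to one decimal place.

4.5 days

EOQ = √(2DS/H) = √(2 × 44,450 × 224 / 44.6)
    = √(446,493.27) ≈ 668.20 → Q = 668 bundles
Days between orders = 300 / (D/Q) = 300 / 66.542 ≈ 4.508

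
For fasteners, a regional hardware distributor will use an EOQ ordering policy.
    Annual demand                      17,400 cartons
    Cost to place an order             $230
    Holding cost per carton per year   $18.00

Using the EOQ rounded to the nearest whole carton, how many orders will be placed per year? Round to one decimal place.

Q* = √(2·D·S / H) = √(2·17,400·230 / 18) = √444,666.7 ≈ 666.83 → Q = 667
N = D/Q = 17,400/667 ≈ 26.087 orders/yr

26.1 orders per year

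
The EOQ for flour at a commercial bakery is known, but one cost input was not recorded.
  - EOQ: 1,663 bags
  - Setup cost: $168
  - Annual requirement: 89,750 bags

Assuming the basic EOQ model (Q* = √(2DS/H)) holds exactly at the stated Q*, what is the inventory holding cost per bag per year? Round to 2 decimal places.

EOQ relation: Q² = 2DS/H, so rearrange for the unknown.
H = 2DS / Q² = 2 × 89,750 × 168 / 1,663² = 10.9041

$10.90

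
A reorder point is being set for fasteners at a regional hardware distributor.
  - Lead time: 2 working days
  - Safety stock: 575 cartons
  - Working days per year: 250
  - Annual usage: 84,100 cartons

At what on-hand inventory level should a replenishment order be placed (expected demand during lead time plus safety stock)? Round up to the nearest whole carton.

1,248 cartons

Daily demand d = 84,100 / 250 = 336.400 cartons/day
Demand during lead time = 336.400 × 2 = 672.80
Reorder point = 672.80 + 575 = 1,247.80 → round up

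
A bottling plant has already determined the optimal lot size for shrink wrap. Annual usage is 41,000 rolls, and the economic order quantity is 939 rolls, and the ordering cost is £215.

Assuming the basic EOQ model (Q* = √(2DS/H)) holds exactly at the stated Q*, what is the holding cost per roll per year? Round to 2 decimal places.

£19.99

From Q* = √(2DS/H) ⇒ Q*² = 2DS/H.
H = 2DS / Q² = 2 × 41,000 × 215 / 939² = 19.9950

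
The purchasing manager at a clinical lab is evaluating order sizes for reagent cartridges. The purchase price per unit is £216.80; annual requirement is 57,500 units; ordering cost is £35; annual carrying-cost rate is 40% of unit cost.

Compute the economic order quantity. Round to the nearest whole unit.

215 units

Carrying cost H = £216.8 × 40% = £86.7200/unit/yr
Q* = √(2·D·S / H) = √(2·57,500·35 / 86.72) = √46,413.7 ≈ 215.44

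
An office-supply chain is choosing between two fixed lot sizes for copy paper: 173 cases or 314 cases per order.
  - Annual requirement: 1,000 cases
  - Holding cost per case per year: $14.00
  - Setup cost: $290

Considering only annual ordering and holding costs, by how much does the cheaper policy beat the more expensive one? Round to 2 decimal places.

$234.27

TC(Q) = (D/Q)S + (Q/2)H
TC(173) = (1,000/173)×290 + (173/2)×14 = $2,887.30
TC(314) = (1,000/314)×290 + (314/2)×14 = $3,121.57
|ΔTC| = |$2,887.30 − $3,121.57| = $234.27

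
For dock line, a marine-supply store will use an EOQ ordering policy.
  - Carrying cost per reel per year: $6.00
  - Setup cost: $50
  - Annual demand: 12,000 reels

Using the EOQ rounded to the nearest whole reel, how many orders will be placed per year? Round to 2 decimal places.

26.85 orders per year

Optimal lot size Q* = (2 × 12,000 × $50 / $6)^½ ≈ 447.21 → Q = 447
N = D/Q = 12,000/447 ≈ 26.846 orders/yr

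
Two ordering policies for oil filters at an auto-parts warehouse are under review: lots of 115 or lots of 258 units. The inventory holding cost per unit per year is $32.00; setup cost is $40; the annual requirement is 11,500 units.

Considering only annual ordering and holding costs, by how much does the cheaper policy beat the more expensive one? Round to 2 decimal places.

Annual cost at Q: ordering D·S/Q plus holding Q·H/2.
TC(115) = (11,500/115)×40 + (115/2)×32 = $5,840.00
TC(258) = (11,500/258)×40 + (258/2)×32 = $5,910.95
Lots of 115 are cheaper by $70.95.

$70.95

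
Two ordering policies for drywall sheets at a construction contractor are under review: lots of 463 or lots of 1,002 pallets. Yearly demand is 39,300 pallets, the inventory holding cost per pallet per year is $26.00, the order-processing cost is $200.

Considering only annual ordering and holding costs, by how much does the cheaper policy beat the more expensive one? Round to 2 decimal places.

Annual cost at Q: ordering D·S/Q plus holding Q·H/2.
TC(463) = (39,300/463)×200 + (463/2)×26 = $22,995.24
TC(1,002) = (39,300/1,002)×200 + (1,002/2)×26 = $20,870.31
Cheaper: Q = 1,002.  Difference = $2,124.93

$2,124.93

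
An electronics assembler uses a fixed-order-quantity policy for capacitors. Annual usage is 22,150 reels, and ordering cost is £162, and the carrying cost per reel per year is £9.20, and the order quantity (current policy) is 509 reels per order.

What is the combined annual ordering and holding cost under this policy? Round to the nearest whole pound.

Ordering: D/Q × S = 22,150/509 × £162 = £7,049.71
Holding:  Q/2 × H = 509/2 × £9.2 = £2,341.40
Total = £7,049.71 + £2,341.40 = £9,391.11

£9,391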